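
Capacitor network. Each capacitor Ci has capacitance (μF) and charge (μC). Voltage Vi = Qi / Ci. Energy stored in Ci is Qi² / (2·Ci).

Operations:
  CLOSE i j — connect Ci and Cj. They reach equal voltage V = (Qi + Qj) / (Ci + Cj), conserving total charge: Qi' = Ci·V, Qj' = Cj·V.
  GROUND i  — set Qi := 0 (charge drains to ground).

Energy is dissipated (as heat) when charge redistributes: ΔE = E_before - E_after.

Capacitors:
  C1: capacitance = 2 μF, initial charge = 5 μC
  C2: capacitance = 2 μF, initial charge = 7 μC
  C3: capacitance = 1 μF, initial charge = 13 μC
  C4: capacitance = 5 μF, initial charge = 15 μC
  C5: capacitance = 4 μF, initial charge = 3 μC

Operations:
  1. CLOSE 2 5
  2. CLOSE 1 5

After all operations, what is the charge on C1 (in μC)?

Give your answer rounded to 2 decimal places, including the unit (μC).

Answer: 3.89 μC

Derivation:
Initial: C1(2μF, Q=5μC, V=2.50V), C2(2μF, Q=7μC, V=3.50V), C3(1μF, Q=13μC, V=13.00V), C4(5μF, Q=15μC, V=3.00V), C5(4μF, Q=3μC, V=0.75V)
Op 1: CLOSE 2-5: Q_total=10.00, C_total=6.00, V=1.67; Q2=3.33, Q5=6.67; dissipated=5.042
Op 2: CLOSE 1-5: Q_total=11.67, C_total=6.00, V=1.94; Q1=3.89, Q5=7.78; dissipated=0.463
Final charges: Q1=3.89, Q2=3.33, Q3=13.00, Q4=15.00, Q5=7.78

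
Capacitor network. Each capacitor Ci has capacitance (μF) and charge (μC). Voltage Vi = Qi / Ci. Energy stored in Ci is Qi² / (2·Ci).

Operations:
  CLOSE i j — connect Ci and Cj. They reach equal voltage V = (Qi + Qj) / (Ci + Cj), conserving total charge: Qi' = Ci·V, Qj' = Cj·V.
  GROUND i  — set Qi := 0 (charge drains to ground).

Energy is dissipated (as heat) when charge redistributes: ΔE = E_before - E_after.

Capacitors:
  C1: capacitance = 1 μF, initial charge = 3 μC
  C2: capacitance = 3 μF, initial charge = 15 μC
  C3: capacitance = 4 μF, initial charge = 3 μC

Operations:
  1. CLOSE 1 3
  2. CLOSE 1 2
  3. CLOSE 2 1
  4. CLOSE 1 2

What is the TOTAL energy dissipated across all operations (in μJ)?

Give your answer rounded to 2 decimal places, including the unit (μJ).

Initial: C1(1μF, Q=3μC, V=3.00V), C2(3μF, Q=15μC, V=5.00V), C3(4μF, Q=3μC, V=0.75V)
Op 1: CLOSE 1-3: Q_total=6.00, C_total=5.00, V=1.20; Q1=1.20, Q3=4.80; dissipated=2.025
Op 2: CLOSE 1-2: Q_total=16.20, C_total=4.00, V=4.05; Q1=4.05, Q2=12.15; dissipated=5.415
Op 3: CLOSE 2-1: Q_total=16.20, C_total=4.00, V=4.05; Q2=12.15, Q1=4.05; dissipated=0.000
Op 4: CLOSE 1-2: Q_total=16.20, C_total=4.00, V=4.05; Q1=4.05, Q2=12.15; dissipated=0.000
Total dissipated: 7.440 μJ

Answer: 7.44 μJ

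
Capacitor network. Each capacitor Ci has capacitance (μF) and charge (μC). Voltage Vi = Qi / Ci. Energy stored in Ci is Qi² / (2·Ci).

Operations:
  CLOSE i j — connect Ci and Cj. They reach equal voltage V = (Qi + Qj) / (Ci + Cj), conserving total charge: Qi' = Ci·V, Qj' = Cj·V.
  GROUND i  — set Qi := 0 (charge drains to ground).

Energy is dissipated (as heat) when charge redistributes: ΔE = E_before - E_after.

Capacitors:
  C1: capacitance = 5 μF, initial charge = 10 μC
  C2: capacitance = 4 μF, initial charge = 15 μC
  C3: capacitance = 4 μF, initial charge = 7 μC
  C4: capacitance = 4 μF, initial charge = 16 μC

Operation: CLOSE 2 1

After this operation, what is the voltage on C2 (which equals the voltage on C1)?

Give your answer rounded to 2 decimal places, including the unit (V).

Initial: C1(5μF, Q=10μC, V=2.00V), C2(4μF, Q=15μC, V=3.75V), C3(4μF, Q=7μC, V=1.75V), C4(4μF, Q=16μC, V=4.00V)
Op 1: CLOSE 2-1: Q_total=25.00, C_total=9.00, V=2.78; Q2=11.11, Q1=13.89; dissipated=3.403

Answer: 2.78 V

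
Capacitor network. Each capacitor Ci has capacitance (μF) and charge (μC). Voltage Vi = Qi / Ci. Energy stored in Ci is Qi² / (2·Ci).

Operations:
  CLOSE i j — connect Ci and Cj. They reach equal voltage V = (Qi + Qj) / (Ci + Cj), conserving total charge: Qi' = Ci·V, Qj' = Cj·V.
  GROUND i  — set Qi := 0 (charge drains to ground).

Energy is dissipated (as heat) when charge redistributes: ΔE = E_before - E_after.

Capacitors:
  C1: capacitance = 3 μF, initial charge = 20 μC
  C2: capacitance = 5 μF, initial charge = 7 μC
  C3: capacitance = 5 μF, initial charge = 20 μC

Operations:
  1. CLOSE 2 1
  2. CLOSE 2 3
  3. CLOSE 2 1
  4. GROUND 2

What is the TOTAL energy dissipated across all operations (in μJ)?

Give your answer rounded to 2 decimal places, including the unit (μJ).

Initial: C1(3μF, Q=20μC, V=6.67V), C2(5μF, Q=7μC, V=1.40V), C3(5μF, Q=20μC, V=4.00V)
Op 1: CLOSE 2-1: Q_total=27.00, C_total=8.00, V=3.38; Q2=16.88, Q1=10.12; dissipated=26.004
Op 2: CLOSE 2-3: Q_total=36.88, C_total=10.00, V=3.69; Q2=18.44, Q3=18.44; dissipated=0.488
Op 3: CLOSE 2-1: Q_total=28.56, C_total=8.00, V=3.57; Q2=17.85, Q1=10.71; dissipated=0.092
Op 4: GROUND 2: Q2=0; energy lost=31.868
Total dissipated: 58.452 μJ

Answer: 58.45 μJ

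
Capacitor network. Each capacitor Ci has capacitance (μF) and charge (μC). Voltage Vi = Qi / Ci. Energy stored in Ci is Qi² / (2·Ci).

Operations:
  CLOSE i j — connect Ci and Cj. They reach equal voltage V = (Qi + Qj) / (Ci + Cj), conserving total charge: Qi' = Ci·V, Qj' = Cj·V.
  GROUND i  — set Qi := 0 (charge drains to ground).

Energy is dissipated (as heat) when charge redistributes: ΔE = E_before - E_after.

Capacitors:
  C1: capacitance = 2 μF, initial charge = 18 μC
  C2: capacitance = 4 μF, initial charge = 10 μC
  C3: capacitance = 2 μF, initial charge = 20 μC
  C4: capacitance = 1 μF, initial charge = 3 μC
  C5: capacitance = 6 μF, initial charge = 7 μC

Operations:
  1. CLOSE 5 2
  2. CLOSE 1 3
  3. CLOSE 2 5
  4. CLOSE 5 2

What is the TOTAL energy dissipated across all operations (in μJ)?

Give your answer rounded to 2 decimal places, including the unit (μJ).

Answer: 2.63 μJ

Derivation:
Initial: C1(2μF, Q=18μC, V=9.00V), C2(4μF, Q=10μC, V=2.50V), C3(2μF, Q=20μC, V=10.00V), C4(1μF, Q=3μC, V=3.00V), C5(6μF, Q=7μC, V=1.17V)
Op 1: CLOSE 5-2: Q_total=17.00, C_total=10.00, V=1.70; Q5=10.20, Q2=6.80; dissipated=2.133
Op 2: CLOSE 1-3: Q_total=38.00, C_total=4.00, V=9.50; Q1=19.00, Q3=19.00; dissipated=0.500
Op 3: CLOSE 2-5: Q_total=17.00, C_total=10.00, V=1.70; Q2=6.80, Q5=10.20; dissipated=0.000
Op 4: CLOSE 5-2: Q_total=17.00, C_total=10.00, V=1.70; Q5=10.20, Q2=6.80; dissipated=0.000
Total dissipated: 2.633 μJ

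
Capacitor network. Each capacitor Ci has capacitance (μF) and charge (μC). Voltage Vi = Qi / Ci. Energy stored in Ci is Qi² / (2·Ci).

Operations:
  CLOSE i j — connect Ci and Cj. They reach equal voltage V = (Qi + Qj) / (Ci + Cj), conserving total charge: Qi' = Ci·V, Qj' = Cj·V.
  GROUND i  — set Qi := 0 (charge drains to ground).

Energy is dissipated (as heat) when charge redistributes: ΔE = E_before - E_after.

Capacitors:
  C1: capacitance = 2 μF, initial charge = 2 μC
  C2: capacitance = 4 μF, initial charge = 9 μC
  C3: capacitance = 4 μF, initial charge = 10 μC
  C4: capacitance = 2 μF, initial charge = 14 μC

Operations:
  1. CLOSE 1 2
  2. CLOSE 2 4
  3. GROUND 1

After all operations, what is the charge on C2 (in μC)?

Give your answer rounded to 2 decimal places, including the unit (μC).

Answer: 14.22 μC

Derivation:
Initial: C1(2μF, Q=2μC, V=1.00V), C2(4μF, Q=9μC, V=2.25V), C3(4μF, Q=10μC, V=2.50V), C4(2μF, Q=14μC, V=7.00V)
Op 1: CLOSE 1-2: Q_total=11.00, C_total=6.00, V=1.83; Q1=3.67, Q2=7.33; dissipated=1.042
Op 2: CLOSE 2-4: Q_total=21.33, C_total=6.00, V=3.56; Q2=14.22, Q4=7.11; dissipated=17.796
Op 3: GROUND 1: Q1=0; energy lost=3.361
Final charges: Q1=0.00, Q2=14.22, Q3=10.00, Q4=7.11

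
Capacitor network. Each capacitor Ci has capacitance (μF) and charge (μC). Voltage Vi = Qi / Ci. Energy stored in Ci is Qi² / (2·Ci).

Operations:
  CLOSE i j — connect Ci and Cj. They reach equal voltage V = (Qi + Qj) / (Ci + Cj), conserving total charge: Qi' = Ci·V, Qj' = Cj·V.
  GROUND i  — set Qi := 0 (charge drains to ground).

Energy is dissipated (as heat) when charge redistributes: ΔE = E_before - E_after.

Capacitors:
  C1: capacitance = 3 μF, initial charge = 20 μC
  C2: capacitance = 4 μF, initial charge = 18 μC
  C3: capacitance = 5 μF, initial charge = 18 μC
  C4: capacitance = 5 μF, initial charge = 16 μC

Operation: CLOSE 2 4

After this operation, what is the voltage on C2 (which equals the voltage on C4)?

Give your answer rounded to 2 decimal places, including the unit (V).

Answer: 3.78 V

Derivation:
Initial: C1(3μF, Q=20μC, V=6.67V), C2(4μF, Q=18μC, V=4.50V), C3(5μF, Q=18μC, V=3.60V), C4(5μF, Q=16μC, V=3.20V)
Op 1: CLOSE 2-4: Q_total=34.00, C_total=9.00, V=3.78; Q2=15.11, Q4=18.89; dissipated=1.878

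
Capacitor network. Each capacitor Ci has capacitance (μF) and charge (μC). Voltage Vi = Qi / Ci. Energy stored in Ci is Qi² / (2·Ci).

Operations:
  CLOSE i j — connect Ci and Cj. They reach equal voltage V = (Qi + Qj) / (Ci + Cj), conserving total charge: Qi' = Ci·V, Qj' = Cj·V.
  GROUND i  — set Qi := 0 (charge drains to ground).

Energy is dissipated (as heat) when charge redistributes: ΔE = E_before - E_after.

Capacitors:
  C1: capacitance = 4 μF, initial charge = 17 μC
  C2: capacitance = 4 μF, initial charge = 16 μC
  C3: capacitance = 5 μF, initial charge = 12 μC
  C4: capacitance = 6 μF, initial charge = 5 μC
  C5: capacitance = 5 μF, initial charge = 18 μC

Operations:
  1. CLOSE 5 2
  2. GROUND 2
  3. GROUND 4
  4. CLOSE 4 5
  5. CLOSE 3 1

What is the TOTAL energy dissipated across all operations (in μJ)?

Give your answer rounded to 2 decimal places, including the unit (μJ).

Initial: C1(4μF, Q=17μC, V=4.25V), C2(4μF, Q=16μC, V=4.00V), C3(5μF, Q=12μC, V=2.40V), C4(6μF, Q=5μC, V=0.83V), C5(5μF, Q=18μC, V=3.60V)
Op 1: CLOSE 5-2: Q_total=34.00, C_total=9.00, V=3.78; Q5=18.89, Q2=15.11; dissipated=0.178
Op 2: GROUND 2: Q2=0; energy lost=28.543
Op 3: GROUND 4: Q4=0; energy lost=2.083
Op 4: CLOSE 4-5: Q_total=18.89, C_total=11.00, V=1.72; Q4=10.30, Q5=8.59; dissipated=19.461
Op 5: CLOSE 3-1: Q_total=29.00, C_total=9.00, V=3.22; Q3=16.11, Q1=12.89; dissipated=3.803
Total dissipated: 54.068 μJ

Answer: 54.07 μJ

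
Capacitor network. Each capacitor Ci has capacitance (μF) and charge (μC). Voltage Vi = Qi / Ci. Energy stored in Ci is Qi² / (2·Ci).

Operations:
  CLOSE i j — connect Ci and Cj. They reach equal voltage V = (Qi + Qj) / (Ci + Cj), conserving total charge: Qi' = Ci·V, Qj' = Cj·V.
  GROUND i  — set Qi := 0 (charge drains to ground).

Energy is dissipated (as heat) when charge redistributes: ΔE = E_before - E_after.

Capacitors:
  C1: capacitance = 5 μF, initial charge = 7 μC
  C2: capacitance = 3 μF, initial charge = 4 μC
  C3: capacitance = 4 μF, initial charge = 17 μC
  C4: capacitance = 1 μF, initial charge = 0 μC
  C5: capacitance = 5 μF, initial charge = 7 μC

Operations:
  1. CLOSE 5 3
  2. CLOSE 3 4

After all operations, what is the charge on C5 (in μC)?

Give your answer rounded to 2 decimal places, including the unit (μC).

Initial: C1(5μF, Q=7μC, V=1.40V), C2(3μF, Q=4μC, V=1.33V), C3(4μF, Q=17μC, V=4.25V), C4(1μF, Q=0μC, V=0.00V), C5(5μF, Q=7μC, V=1.40V)
Op 1: CLOSE 5-3: Q_total=24.00, C_total=9.00, V=2.67; Q5=13.33, Q3=10.67; dissipated=9.025
Op 2: CLOSE 3-4: Q_total=10.67, C_total=5.00, V=2.13; Q3=8.53, Q4=2.13; dissipated=2.844
Final charges: Q1=7.00, Q2=4.00, Q3=8.53, Q4=2.13, Q5=13.33

Answer: 13.33 μC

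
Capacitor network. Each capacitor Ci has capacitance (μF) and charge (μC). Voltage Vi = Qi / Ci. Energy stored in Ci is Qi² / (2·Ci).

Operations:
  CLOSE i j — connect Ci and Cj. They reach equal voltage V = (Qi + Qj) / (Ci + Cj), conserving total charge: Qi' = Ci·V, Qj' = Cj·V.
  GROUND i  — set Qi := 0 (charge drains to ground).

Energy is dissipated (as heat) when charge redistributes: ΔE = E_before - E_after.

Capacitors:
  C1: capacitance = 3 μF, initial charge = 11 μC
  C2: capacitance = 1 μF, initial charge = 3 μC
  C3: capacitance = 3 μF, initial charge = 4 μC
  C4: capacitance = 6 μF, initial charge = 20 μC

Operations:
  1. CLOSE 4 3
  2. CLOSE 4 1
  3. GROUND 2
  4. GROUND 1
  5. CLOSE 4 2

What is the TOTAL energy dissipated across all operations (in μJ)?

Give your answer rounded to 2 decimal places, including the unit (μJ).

Answer: 26.86 μJ

Derivation:
Initial: C1(3μF, Q=11μC, V=3.67V), C2(1μF, Q=3μC, V=3.00V), C3(3μF, Q=4μC, V=1.33V), C4(6μF, Q=20μC, V=3.33V)
Op 1: CLOSE 4-3: Q_total=24.00, C_total=9.00, V=2.67; Q4=16.00, Q3=8.00; dissipated=4.000
Op 2: CLOSE 4-1: Q_total=27.00, C_total=9.00, V=3.00; Q4=18.00, Q1=9.00; dissipated=1.000
Op 3: GROUND 2: Q2=0; energy lost=4.500
Op 4: GROUND 1: Q1=0; energy lost=13.500
Op 5: CLOSE 4-2: Q_total=18.00, C_total=7.00, V=2.57; Q4=15.43, Q2=2.57; dissipated=3.857
Total dissipated: 26.857 μJ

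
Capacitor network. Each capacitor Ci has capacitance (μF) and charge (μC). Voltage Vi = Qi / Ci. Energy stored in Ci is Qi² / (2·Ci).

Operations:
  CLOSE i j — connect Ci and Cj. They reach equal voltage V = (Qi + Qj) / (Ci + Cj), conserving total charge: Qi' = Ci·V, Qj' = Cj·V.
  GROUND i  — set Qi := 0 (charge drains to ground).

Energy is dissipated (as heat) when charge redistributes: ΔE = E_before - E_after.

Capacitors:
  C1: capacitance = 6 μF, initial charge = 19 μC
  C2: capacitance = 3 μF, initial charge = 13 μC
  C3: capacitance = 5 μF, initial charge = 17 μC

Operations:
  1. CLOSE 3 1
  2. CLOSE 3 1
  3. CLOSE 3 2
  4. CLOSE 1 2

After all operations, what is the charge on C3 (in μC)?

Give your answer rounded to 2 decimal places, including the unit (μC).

Answer: 18.35 μC

Derivation:
Initial: C1(6μF, Q=19μC, V=3.17V), C2(3μF, Q=13μC, V=4.33V), C3(5μF, Q=17μC, V=3.40V)
Op 1: CLOSE 3-1: Q_total=36.00, C_total=11.00, V=3.27; Q3=16.36, Q1=19.64; dissipated=0.074
Op 2: CLOSE 3-1: Q_total=36.00, C_total=11.00, V=3.27; Q3=16.36, Q1=19.64; dissipated=0.000
Op 3: CLOSE 3-2: Q_total=29.36, C_total=8.00, V=3.67; Q3=18.35, Q2=11.01; dissipated=1.055
Op 4: CLOSE 1-2: Q_total=30.65, C_total=9.00, V=3.41; Q1=20.43, Q2=10.22; dissipated=0.158
Final charges: Q1=20.43, Q2=10.22, Q3=18.35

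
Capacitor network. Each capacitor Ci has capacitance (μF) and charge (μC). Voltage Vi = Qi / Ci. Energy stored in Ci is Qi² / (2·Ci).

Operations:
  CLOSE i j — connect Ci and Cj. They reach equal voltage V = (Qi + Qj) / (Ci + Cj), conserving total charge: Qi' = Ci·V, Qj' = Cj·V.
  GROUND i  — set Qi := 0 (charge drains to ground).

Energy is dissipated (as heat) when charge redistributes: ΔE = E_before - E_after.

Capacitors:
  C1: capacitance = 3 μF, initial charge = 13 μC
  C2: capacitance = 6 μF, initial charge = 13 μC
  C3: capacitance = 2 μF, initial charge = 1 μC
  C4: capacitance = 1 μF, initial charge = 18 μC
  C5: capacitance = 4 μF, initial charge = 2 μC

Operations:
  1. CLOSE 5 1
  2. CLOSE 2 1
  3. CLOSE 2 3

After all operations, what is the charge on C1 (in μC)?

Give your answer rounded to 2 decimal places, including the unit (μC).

Answer: 6.48 μC

Derivation:
Initial: C1(3μF, Q=13μC, V=4.33V), C2(6μF, Q=13μC, V=2.17V), C3(2μF, Q=1μC, V=0.50V), C4(1μF, Q=18μC, V=18.00V), C5(4μF, Q=2μC, V=0.50V)
Op 1: CLOSE 5-1: Q_total=15.00, C_total=7.00, V=2.14; Q5=8.57, Q1=6.43; dissipated=12.595
Op 2: CLOSE 2-1: Q_total=19.43, C_total=9.00, V=2.16; Q2=12.95, Q1=6.48; dissipated=0.001
Op 3: CLOSE 2-3: Q_total=13.95, C_total=8.00, V=1.74; Q2=10.46, Q3=3.49; dissipated=2.064
Final charges: Q1=6.48, Q2=10.46, Q3=3.49, Q4=18.00, Q5=8.57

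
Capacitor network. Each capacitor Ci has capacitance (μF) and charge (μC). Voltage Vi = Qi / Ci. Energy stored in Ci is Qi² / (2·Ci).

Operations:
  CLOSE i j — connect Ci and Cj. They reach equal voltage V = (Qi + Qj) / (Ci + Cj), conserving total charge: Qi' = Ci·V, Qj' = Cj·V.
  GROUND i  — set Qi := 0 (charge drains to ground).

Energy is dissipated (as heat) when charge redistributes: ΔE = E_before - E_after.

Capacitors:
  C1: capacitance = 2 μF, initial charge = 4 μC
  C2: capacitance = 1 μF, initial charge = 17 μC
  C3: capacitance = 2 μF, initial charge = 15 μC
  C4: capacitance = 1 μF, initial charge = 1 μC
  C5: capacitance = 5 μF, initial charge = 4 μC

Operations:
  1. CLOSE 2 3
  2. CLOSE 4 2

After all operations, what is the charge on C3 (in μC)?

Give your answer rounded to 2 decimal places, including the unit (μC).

Answer: 21.33 μC

Derivation:
Initial: C1(2μF, Q=4μC, V=2.00V), C2(1μF, Q=17μC, V=17.00V), C3(2μF, Q=15μC, V=7.50V), C4(1μF, Q=1μC, V=1.00V), C5(5μF, Q=4μC, V=0.80V)
Op 1: CLOSE 2-3: Q_total=32.00, C_total=3.00, V=10.67; Q2=10.67, Q3=21.33; dissipated=30.083
Op 2: CLOSE 4-2: Q_total=11.67, C_total=2.00, V=5.83; Q4=5.83, Q2=5.83; dissipated=23.361
Final charges: Q1=4.00, Q2=5.83, Q3=21.33, Q4=5.83, Q5=4.00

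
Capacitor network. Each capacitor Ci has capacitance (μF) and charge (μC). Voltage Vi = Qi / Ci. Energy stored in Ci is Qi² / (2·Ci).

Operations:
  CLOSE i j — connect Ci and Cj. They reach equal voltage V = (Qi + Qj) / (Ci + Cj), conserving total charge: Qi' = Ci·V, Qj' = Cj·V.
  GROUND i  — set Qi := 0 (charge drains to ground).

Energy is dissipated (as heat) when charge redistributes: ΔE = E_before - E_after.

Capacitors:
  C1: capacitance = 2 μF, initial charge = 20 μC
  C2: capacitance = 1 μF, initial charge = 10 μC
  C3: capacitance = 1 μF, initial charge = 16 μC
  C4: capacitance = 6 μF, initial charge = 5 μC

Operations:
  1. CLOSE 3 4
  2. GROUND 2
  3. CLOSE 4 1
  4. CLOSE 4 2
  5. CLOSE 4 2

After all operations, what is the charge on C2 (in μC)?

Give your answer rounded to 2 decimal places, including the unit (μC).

Answer: 4.07 μC

Derivation:
Initial: C1(2μF, Q=20μC, V=10.00V), C2(1μF, Q=10μC, V=10.00V), C3(1μF, Q=16μC, V=16.00V), C4(6μF, Q=5μC, V=0.83V)
Op 1: CLOSE 3-4: Q_total=21.00, C_total=7.00, V=3.00; Q3=3.00, Q4=18.00; dissipated=98.583
Op 2: GROUND 2: Q2=0; energy lost=50.000
Op 3: CLOSE 4-1: Q_total=38.00, C_total=8.00, V=4.75; Q4=28.50, Q1=9.50; dissipated=36.750
Op 4: CLOSE 4-2: Q_total=28.50, C_total=7.00, V=4.07; Q4=24.43, Q2=4.07; dissipated=9.670
Op 5: CLOSE 4-2: Q_total=28.50, C_total=7.00, V=4.07; Q4=24.43, Q2=4.07; dissipated=0.000
Final charges: Q1=9.50, Q2=4.07, Q3=3.00, Q4=24.43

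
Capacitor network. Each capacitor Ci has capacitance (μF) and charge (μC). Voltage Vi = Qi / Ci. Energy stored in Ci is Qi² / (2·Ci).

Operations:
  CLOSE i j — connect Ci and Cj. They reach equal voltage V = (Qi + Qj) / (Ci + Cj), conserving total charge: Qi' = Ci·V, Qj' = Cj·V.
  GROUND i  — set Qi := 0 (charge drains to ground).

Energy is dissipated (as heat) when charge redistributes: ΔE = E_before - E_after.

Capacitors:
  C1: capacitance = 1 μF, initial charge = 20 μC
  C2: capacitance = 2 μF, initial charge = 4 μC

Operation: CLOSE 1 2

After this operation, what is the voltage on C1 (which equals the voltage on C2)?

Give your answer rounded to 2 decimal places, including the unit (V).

Initial: C1(1μF, Q=20μC, V=20.00V), C2(2μF, Q=4μC, V=2.00V)
Op 1: CLOSE 1-2: Q_total=24.00, C_total=3.00, V=8.00; Q1=8.00, Q2=16.00; dissipated=108.000

Answer: 8.00 V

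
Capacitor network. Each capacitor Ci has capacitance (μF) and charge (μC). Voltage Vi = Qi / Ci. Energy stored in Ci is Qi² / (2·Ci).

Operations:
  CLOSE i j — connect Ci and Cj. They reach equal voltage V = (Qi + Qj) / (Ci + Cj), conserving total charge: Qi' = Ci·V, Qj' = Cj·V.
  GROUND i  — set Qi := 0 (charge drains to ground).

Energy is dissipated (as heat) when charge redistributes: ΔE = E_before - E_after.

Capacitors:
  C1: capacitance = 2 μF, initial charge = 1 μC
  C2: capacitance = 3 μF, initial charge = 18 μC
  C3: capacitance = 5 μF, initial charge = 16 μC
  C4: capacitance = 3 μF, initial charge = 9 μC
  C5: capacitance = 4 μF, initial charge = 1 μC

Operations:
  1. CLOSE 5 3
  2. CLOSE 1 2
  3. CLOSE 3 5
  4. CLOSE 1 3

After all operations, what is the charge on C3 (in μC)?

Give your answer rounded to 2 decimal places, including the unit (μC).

Answer: 12.17 μC

Derivation:
Initial: C1(2μF, Q=1μC, V=0.50V), C2(3μF, Q=18μC, V=6.00V), C3(5μF, Q=16μC, V=3.20V), C4(3μF, Q=9μC, V=3.00V), C5(4μF, Q=1μC, V=0.25V)
Op 1: CLOSE 5-3: Q_total=17.00, C_total=9.00, V=1.89; Q5=7.56, Q3=9.44; dissipated=9.669
Op 2: CLOSE 1-2: Q_total=19.00, C_total=5.00, V=3.80; Q1=7.60, Q2=11.40; dissipated=18.150
Op 3: CLOSE 3-5: Q_total=17.00, C_total=9.00, V=1.89; Q3=9.44, Q5=7.56; dissipated=0.000
Op 4: CLOSE 1-3: Q_total=17.04, C_total=7.00, V=2.43; Q1=4.87, Q3=12.17; dissipated=2.609
Final charges: Q1=4.87, Q2=11.40, Q3=12.17, Q4=9.00, Q5=7.56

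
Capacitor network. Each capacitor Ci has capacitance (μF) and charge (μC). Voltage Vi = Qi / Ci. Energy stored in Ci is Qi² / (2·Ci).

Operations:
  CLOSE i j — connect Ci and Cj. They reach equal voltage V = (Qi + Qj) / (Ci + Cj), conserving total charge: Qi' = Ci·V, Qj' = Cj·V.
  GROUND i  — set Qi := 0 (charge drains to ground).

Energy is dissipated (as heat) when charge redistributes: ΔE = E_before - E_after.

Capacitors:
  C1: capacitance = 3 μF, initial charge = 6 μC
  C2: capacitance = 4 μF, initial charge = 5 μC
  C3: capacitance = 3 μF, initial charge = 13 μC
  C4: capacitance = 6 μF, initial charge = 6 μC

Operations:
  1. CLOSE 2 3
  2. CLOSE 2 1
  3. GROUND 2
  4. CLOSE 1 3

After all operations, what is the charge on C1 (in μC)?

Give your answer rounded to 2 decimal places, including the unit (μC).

Answer: 7.35 μC

Derivation:
Initial: C1(3μF, Q=6μC, V=2.00V), C2(4μF, Q=5μC, V=1.25V), C3(3μF, Q=13μC, V=4.33V), C4(6μF, Q=6μC, V=1.00V)
Op 1: CLOSE 2-3: Q_total=18.00, C_total=7.00, V=2.57; Q2=10.29, Q3=7.71; dissipated=8.149
Op 2: CLOSE 2-1: Q_total=16.29, C_total=7.00, V=2.33; Q2=9.31, Q1=6.98; dissipated=0.280
Op 3: GROUND 2: Q2=0; energy lost=10.825
Op 4: CLOSE 1-3: Q_total=14.69, C_total=6.00, V=2.45; Q1=7.35, Q3=7.35; dissipated=0.045
Final charges: Q1=7.35, Q2=0.00, Q3=7.35, Q4=6.00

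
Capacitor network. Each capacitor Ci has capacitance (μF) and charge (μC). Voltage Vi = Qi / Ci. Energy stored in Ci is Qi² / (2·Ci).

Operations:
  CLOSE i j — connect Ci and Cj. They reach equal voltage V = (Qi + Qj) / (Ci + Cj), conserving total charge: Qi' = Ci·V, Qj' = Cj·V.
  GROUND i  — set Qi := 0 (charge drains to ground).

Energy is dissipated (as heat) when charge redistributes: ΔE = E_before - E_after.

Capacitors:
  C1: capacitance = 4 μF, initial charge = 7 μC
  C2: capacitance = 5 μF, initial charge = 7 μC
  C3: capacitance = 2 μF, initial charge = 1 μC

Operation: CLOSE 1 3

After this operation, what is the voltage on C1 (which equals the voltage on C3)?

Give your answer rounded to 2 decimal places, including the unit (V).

Initial: C1(4μF, Q=7μC, V=1.75V), C2(5μF, Q=7μC, V=1.40V), C3(2μF, Q=1μC, V=0.50V)
Op 1: CLOSE 1-3: Q_total=8.00, C_total=6.00, V=1.33; Q1=5.33, Q3=2.67; dissipated=1.042

Answer: 1.33 V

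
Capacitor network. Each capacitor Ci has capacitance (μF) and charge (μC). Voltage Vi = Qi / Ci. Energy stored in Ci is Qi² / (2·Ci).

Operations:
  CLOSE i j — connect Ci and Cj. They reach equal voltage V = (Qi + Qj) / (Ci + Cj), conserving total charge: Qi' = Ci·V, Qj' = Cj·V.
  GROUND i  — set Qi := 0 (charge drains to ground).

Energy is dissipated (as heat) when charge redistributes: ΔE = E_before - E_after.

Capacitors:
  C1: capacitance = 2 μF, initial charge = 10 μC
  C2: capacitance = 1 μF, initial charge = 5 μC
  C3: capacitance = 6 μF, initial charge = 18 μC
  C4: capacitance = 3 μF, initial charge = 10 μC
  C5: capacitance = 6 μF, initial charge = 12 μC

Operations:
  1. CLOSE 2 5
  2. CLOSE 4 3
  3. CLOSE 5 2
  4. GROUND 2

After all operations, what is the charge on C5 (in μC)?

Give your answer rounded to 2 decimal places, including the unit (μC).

Answer: 14.57 μC

Derivation:
Initial: C1(2μF, Q=10μC, V=5.00V), C2(1μF, Q=5μC, V=5.00V), C3(6μF, Q=18μC, V=3.00V), C4(3μF, Q=10μC, V=3.33V), C5(6μF, Q=12μC, V=2.00V)
Op 1: CLOSE 2-5: Q_total=17.00, C_total=7.00, V=2.43; Q2=2.43, Q5=14.57; dissipated=3.857
Op 2: CLOSE 4-3: Q_total=28.00, C_total=9.00, V=3.11; Q4=9.33, Q3=18.67; dissipated=0.111
Op 3: CLOSE 5-2: Q_total=17.00, C_total=7.00, V=2.43; Q5=14.57, Q2=2.43; dissipated=0.000
Op 4: GROUND 2: Q2=0; energy lost=2.949
Final charges: Q1=10.00, Q2=0.00, Q3=18.67, Q4=9.33, Q5=14.57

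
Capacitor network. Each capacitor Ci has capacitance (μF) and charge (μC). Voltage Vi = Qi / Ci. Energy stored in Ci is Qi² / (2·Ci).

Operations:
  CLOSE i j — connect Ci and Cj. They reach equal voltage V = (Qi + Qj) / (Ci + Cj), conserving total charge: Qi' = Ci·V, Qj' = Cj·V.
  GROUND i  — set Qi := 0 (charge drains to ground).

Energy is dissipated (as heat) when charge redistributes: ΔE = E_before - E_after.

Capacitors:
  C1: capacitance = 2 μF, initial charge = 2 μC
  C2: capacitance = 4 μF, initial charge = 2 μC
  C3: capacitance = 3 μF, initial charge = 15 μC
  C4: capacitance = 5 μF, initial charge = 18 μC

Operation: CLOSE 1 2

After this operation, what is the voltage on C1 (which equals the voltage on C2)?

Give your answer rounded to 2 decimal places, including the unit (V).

Answer: 0.67 V

Derivation:
Initial: C1(2μF, Q=2μC, V=1.00V), C2(4μF, Q=2μC, V=0.50V), C3(3μF, Q=15μC, V=5.00V), C4(5μF, Q=18μC, V=3.60V)
Op 1: CLOSE 1-2: Q_total=4.00, C_total=6.00, V=0.67; Q1=1.33, Q2=2.67; dissipated=0.167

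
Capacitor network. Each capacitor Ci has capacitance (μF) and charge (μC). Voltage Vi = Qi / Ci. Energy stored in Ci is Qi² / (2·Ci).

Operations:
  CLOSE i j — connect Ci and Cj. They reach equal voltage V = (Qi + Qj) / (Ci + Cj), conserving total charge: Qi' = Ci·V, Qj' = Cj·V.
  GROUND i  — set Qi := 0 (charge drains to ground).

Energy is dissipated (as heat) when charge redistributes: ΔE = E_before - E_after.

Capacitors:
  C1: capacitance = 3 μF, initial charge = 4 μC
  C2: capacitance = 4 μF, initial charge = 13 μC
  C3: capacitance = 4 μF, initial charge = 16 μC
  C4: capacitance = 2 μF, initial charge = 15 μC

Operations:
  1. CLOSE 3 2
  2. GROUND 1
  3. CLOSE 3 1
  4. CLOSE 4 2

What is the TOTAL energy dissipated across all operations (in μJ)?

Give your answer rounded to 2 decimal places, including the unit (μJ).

Initial: C1(3μF, Q=4μC, V=1.33V), C2(4μF, Q=13μC, V=3.25V), C3(4μF, Q=16μC, V=4.00V), C4(2μF, Q=15μC, V=7.50V)
Op 1: CLOSE 3-2: Q_total=29.00, C_total=8.00, V=3.62; Q3=14.50, Q2=14.50; dissipated=0.562
Op 2: GROUND 1: Q1=0; energy lost=2.667
Op 3: CLOSE 3-1: Q_total=14.50, C_total=7.00, V=2.07; Q3=8.29, Q1=6.21; dissipated=11.263
Op 4: CLOSE 4-2: Q_total=29.50, C_total=6.00, V=4.92; Q4=9.83, Q2=19.67; dissipated=10.010
Total dissipated: 24.503 μJ

Answer: 24.50 μJ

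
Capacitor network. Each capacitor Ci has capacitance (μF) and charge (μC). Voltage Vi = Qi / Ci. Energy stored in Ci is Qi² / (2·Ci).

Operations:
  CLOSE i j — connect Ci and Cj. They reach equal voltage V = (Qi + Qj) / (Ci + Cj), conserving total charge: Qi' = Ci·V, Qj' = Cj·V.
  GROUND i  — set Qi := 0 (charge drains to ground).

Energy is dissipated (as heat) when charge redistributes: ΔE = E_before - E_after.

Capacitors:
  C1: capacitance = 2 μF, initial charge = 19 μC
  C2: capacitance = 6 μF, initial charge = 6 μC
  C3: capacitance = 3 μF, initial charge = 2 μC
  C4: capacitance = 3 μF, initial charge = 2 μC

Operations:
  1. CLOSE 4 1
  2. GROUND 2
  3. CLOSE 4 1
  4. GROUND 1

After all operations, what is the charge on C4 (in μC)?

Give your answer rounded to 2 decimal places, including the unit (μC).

Answer: 12.60 μC

Derivation:
Initial: C1(2μF, Q=19μC, V=9.50V), C2(6μF, Q=6μC, V=1.00V), C3(3μF, Q=2μC, V=0.67V), C4(3μF, Q=2μC, V=0.67V)
Op 1: CLOSE 4-1: Q_total=21.00, C_total=5.00, V=4.20; Q4=12.60, Q1=8.40; dissipated=46.817
Op 2: GROUND 2: Q2=0; energy lost=3.000
Op 3: CLOSE 4-1: Q_total=21.00, C_total=5.00, V=4.20; Q4=12.60, Q1=8.40; dissipated=0.000
Op 4: GROUND 1: Q1=0; energy lost=17.640
Final charges: Q1=0.00, Q2=0.00, Q3=2.00, Q4=12.60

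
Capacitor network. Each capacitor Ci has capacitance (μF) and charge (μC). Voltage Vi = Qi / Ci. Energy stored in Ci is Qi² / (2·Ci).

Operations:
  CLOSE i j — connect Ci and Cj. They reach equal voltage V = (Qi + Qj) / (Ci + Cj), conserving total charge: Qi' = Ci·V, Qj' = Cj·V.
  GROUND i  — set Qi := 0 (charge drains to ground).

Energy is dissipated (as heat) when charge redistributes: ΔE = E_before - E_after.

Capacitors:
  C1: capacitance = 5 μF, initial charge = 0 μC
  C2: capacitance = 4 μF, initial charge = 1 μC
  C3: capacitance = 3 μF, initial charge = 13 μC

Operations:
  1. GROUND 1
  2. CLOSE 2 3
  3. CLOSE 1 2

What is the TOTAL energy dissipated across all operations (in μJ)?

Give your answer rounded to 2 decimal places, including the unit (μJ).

Initial: C1(5μF, Q=0μC, V=0.00V), C2(4μF, Q=1μC, V=0.25V), C3(3μF, Q=13μC, V=4.33V)
Op 1: GROUND 1: Q1=0; energy lost=0.000
Op 2: CLOSE 2-3: Q_total=14.00, C_total=7.00, V=2.00; Q2=8.00, Q3=6.00; dissipated=14.292
Op 3: CLOSE 1-2: Q_total=8.00, C_total=9.00, V=0.89; Q1=4.44, Q2=3.56; dissipated=4.444
Total dissipated: 18.736 μJ

Answer: 18.74 μJ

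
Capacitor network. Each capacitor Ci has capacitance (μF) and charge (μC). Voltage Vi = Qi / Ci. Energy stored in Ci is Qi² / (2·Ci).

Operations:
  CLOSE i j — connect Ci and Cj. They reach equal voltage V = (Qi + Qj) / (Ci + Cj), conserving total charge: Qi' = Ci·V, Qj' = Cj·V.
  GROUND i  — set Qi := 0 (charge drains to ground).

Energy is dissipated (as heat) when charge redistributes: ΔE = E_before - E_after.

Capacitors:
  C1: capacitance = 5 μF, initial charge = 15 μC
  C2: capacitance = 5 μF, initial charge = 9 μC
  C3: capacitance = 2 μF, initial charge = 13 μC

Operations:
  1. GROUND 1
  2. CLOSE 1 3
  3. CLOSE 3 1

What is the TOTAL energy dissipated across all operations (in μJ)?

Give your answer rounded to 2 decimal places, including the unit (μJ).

Answer: 52.68 μJ

Derivation:
Initial: C1(5μF, Q=15μC, V=3.00V), C2(5μF, Q=9μC, V=1.80V), C3(2μF, Q=13μC, V=6.50V)
Op 1: GROUND 1: Q1=0; energy lost=22.500
Op 2: CLOSE 1-3: Q_total=13.00, C_total=7.00, V=1.86; Q1=9.29, Q3=3.71; dissipated=30.179
Op 3: CLOSE 3-1: Q_total=13.00, C_total=7.00, V=1.86; Q3=3.71, Q1=9.29; dissipated=0.000
Total dissipated: 52.679 μJ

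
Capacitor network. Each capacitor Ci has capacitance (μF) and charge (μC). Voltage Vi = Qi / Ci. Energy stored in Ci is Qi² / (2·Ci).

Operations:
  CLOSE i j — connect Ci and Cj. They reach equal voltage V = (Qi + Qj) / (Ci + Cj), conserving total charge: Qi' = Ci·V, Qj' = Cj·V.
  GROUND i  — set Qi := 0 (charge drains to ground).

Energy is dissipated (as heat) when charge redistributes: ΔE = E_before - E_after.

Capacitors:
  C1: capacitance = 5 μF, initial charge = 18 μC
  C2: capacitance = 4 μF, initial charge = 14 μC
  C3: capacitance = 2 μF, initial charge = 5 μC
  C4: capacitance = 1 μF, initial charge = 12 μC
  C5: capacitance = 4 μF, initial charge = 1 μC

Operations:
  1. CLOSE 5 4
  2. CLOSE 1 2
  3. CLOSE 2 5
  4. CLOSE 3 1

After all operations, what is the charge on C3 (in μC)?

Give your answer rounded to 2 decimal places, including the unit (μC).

Answer: 6.51 μC

Derivation:
Initial: C1(5μF, Q=18μC, V=3.60V), C2(4μF, Q=14μC, V=3.50V), C3(2μF, Q=5μC, V=2.50V), C4(1μF, Q=12μC, V=12.00V), C5(4μF, Q=1μC, V=0.25V)
Op 1: CLOSE 5-4: Q_total=13.00, C_total=5.00, V=2.60; Q5=10.40, Q4=2.60; dissipated=55.225
Op 2: CLOSE 1-2: Q_total=32.00, C_total=9.00, V=3.56; Q1=17.78, Q2=14.22; dissipated=0.011
Op 3: CLOSE 2-5: Q_total=24.62, C_total=8.00, V=3.08; Q2=12.31, Q5=12.31; dissipated=0.913
Op 4: CLOSE 3-1: Q_total=22.78, C_total=7.00, V=3.25; Q3=6.51, Q1=16.27; dissipated=0.796
Final charges: Q1=16.27, Q2=12.31, Q3=6.51, Q4=2.60, Q5=12.31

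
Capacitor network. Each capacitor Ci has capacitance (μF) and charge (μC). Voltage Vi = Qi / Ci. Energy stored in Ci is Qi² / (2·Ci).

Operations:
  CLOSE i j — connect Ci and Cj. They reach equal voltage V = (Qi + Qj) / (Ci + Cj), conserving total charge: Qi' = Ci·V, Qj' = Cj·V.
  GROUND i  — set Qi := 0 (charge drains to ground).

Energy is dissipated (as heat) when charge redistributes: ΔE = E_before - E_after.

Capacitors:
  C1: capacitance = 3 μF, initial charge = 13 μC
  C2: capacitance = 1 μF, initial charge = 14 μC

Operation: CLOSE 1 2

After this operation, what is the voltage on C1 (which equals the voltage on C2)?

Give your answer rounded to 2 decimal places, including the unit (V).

Initial: C1(3μF, Q=13μC, V=4.33V), C2(1μF, Q=14μC, V=14.00V)
Op 1: CLOSE 1-2: Q_total=27.00, C_total=4.00, V=6.75; Q1=20.25, Q2=6.75; dissipated=35.042

Answer: 6.75 V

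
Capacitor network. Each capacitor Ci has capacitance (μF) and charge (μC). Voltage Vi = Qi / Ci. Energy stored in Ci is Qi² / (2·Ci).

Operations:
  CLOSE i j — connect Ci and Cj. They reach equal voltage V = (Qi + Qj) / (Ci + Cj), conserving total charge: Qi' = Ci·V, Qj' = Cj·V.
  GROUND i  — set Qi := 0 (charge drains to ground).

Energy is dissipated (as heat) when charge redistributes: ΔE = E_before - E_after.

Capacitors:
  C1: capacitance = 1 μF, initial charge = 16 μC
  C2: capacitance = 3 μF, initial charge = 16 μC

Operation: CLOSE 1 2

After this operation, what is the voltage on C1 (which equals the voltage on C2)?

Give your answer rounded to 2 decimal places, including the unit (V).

Answer: 8.00 V

Derivation:
Initial: C1(1μF, Q=16μC, V=16.00V), C2(3μF, Q=16μC, V=5.33V)
Op 1: CLOSE 1-2: Q_total=32.00, C_total=4.00, V=8.00; Q1=8.00, Q2=24.00; dissipated=42.667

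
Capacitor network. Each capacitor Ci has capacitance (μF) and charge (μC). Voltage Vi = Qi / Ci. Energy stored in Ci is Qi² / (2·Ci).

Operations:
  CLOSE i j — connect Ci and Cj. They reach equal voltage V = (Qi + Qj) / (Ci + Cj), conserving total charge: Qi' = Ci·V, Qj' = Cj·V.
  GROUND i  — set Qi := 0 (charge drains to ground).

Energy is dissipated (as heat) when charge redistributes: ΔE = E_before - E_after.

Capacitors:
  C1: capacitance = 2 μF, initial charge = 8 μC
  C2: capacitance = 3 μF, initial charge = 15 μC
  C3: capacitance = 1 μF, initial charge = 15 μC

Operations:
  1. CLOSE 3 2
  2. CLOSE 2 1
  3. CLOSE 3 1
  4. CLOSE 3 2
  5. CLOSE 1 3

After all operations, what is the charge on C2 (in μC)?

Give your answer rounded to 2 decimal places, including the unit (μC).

Initial: C1(2μF, Q=8μC, V=4.00V), C2(3μF, Q=15μC, V=5.00V), C3(1μF, Q=15μC, V=15.00V)
Op 1: CLOSE 3-2: Q_total=30.00, C_total=4.00, V=7.50; Q3=7.50, Q2=22.50; dissipated=37.500
Op 2: CLOSE 2-1: Q_total=30.50, C_total=5.00, V=6.10; Q2=18.30, Q1=12.20; dissipated=7.350
Op 3: CLOSE 3-1: Q_total=19.70, C_total=3.00, V=6.57; Q3=6.57, Q1=13.13; dissipated=0.653
Op 4: CLOSE 3-2: Q_total=24.87, C_total=4.00, V=6.22; Q3=6.22, Q2=18.65; dissipated=0.082
Op 5: CLOSE 1-3: Q_total=19.35, C_total=3.00, V=6.45; Q1=12.90, Q3=6.45; dissipated=0.041
Final charges: Q1=12.90, Q2=18.65, Q3=6.45

Answer: 18.65 μC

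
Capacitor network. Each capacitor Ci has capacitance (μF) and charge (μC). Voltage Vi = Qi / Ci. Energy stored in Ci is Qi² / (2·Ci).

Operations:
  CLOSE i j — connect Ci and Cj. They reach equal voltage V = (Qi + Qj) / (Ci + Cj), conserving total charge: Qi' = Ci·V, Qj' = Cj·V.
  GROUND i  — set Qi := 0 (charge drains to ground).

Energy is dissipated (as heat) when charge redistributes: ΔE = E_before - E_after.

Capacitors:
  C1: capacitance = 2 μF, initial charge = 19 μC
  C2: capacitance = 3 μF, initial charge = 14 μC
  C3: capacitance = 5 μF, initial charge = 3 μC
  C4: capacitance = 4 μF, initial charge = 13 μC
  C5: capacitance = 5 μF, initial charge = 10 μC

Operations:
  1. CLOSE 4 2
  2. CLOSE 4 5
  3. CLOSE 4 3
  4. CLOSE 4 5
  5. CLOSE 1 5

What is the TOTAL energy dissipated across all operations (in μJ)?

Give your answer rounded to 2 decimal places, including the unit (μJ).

Initial: C1(2μF, Q=19μC, V=9.50V), C2(3μF, Q=14μC, V=4.67V), C3(5μF, Q=3μC, V=0.60V), C4(4μF, Q=13μC, V=3.25V), C5(5μF, Q=10μC, V=2.00V)
Op 1: CLOSE 4-2: Q_total=27.00, C_total=7.00, V=3.86; Q4=15.43, Q2=11.57; dissipated=1.720
Op 2: CLOSE 4-5: Q_total=25.43, C_total=9.00, V=2.83; Q4=11.30, Q5=14.13; dissipated=3.832
Op 3: CLOSE 4-3: Q_total=14.30, C_total=9.00, V=1.59; Q4=6.36, Q3=7.95; dissipated=5.503
Op 4: CLOSE 4-5: Q_total=20.48, C_total=9.00, V=2.28; Q4=9.10, Q5=11.38; dissipated=1.698
Op 5: CLOSE 1-5: Q_total=30.38, C_total=7.00, V=4.34; Q1=8.68, Q5=21.70; dissipated=37.277
Total dissipated: 50.030 μJ

Answer: 50.03 μJ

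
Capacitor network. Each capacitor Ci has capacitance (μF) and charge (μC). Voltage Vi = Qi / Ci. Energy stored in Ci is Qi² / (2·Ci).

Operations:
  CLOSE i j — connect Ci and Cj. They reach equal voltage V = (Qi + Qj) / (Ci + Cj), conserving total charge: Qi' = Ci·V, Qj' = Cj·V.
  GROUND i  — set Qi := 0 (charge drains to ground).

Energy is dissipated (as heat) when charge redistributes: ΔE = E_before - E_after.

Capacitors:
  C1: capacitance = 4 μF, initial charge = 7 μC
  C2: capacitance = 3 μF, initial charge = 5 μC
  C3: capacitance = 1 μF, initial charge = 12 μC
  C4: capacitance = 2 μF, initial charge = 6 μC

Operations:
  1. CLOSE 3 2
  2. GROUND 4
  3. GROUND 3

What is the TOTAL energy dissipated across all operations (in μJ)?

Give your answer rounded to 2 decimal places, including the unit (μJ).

Answer: 58.07 μJ

Derivation:
Initial: C1(4μF, Q=7μC, V=1.75V), C2(3μF, Q=5μC, V=1.67V), C3(1μF, Q=12μC, V=12.00V), C4(2μF, Q=6μC, V=3.00V)
Op 1: CLOSE 3-2: Q_total=17.00, C_total=4.00, V=4.25; Q3=4.25, Q2=12.75; dissipated=40.042
Op 2: GROUND 4: Q4=0; energy lost=9.000
Op 3: GROUND 3: Q3=0; energy lost=9.031
Total dissipated: 58.073 μJ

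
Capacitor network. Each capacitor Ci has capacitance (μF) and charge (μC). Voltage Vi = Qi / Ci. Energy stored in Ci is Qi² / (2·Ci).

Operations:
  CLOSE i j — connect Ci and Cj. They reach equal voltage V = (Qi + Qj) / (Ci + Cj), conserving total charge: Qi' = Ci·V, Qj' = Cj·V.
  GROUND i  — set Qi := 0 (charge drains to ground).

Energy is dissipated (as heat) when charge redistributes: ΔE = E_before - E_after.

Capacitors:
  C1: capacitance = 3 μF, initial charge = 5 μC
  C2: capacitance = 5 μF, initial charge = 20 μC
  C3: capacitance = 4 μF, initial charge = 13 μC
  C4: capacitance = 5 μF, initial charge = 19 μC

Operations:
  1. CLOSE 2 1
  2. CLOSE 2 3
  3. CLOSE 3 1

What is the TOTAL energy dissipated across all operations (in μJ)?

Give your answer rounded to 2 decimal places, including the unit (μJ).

Answer: 5.12 μJ

Derivation:
Initial: C1(3μF, Q=5μC, V=1.67V), C2(5μF, Q=20μC, V=4.00V), C3(4μF, Q=13μC, V=3.25V), C4(5μF, Q=19μC, V=3.80V)
Op 1: CLOSE 2-1: Q_total=25.00, C_total=8.00, V=3.12; Q2=15.62, Q1=9.38; dissipated=5.104
Op 2: CLOSE 2-3: Q_total=28.62, C_total=9.00, V=3.18; Q2=15.90, Q3=12.72; dissipated=0.017
Op 3: CLOSE 3-1: Q_total=22.10, C_total=7.00, V=3.16; Q3=12.63, Q1=9.47; dissipated=0.003
Total dissipated: 5.124 μJ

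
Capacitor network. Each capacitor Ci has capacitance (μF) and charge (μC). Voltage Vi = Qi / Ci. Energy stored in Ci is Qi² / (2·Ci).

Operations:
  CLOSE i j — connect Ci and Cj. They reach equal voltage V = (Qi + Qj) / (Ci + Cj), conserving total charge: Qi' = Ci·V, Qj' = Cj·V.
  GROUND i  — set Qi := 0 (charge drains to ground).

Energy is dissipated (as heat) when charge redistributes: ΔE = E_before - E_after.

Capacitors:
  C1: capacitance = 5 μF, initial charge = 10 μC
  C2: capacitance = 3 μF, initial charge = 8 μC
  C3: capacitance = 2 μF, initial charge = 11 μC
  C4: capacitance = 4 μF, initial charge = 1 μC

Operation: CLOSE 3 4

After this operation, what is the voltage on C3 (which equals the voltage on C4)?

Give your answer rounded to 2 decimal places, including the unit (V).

Answer: 2.00 V

Derivation:
Initial: C1(5μF, Q=10μC, V=2.00V), C2(3μF, Q=8μC, V=2.67V), C3(2μF, Q=11μC, V=5.50V), C4(4μF, Q=1μC, V=0.25V)
Op 1: CLOSE 3-4: Q_total=12.00, C_total=6.00, V=2.00; Q3=4.00, Q4=8.00; dissipated=18.375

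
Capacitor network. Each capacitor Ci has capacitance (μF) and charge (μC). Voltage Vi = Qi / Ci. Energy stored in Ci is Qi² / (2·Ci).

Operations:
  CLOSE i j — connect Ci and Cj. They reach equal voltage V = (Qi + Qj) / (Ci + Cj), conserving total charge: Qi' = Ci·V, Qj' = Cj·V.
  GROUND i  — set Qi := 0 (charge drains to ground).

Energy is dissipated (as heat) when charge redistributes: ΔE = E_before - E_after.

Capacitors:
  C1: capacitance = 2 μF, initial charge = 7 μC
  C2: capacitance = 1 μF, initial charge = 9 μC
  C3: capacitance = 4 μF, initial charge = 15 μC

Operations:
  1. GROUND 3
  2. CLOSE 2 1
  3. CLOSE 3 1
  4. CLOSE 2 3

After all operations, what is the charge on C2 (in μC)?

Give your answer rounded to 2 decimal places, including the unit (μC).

Answer: 2.49 μC

Derivation:
Initial: C1(2μF, Q=7μC, V=3.50V), C2(1μF, Q=9μC, V=9.00V), C3(4μF, Q=15μC, V=3.75V)
Op 1: GROUND 3: Q3=0; energy lost=28.125
Op 2: CLOSE 2-1: Q_total=16.00, C_total=3.00, V=5.33; Q2=5.33, Q1=10.67; dissipated=10.083
Op 3: CLOSE 3-1: Q_total=10.67, C_total=6.00, V=1.78; Q3=7.11, Q1=3.56; dissipated=18.963
Op 4: CLOSE 2-3: Q_total=12.44, C_total=5.00, V=2.49; Q2=2.49, Q3=9.96; dissipated=5.057
Final charges: Q1=3.56, Q2=2.49, Q3=9.96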